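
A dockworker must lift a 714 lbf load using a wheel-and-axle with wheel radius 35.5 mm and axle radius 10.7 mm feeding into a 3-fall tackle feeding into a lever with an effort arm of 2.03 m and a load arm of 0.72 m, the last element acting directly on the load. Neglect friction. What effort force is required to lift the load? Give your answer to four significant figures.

Wheel-and-axle MA = R/r = 35.5/10.7 = 3.3178.
Block-and-tackle MA = number of supporting rope parts = 3.
Lever MA = effort arm / load arm = 2.03/0.72 = 2.8194.
Combined ideal MA = 3.3178 × 3 × 2.8194 = 28.063.
Effort = load / MA = 714 / 28.063 = 25.443 lbf.

25.44 lbf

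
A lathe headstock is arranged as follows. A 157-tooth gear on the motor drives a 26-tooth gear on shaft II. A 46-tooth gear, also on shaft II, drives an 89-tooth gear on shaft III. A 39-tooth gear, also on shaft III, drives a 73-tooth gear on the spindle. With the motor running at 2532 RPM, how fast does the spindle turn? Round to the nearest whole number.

4222 RPM

gear mesh 26/157 = 0.16561 → 2532/0.16561 = 15289 RPM
gear mesh 89/46 = 1.9348 → 15289/1.9348 = 7902.4 RPM
gear mesh 73/39 = 1.8718 → 7902.4/1.8718 = 4221.8 RPM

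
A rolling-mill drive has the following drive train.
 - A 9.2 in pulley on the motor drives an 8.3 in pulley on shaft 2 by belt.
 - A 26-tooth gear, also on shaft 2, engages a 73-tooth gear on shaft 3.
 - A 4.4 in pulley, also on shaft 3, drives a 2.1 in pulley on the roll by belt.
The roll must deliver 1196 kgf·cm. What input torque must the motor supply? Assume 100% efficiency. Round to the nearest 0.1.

989.3 kgf·cm

Overall ratio R = 0.90217 × 2.8077 × 0.47727 = 1.2089.
Input torque = output torque / R = 1196 / 1.2089 = 989.29 kgf·cm.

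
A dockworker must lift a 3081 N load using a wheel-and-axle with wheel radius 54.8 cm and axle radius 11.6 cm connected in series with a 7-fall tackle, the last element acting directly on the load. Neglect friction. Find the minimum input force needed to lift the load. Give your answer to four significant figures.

Wheel-and-axle MA = R/r = 54.8/11.6 = 4.7241.
Block-and-tackle MA = number of supporting rope parts = 7.
Combined ideal MA = 4.7241 × 7 = 33.069.
Effort = load / MA = 3081 / 33.069 = 93.169 N.

93.17 N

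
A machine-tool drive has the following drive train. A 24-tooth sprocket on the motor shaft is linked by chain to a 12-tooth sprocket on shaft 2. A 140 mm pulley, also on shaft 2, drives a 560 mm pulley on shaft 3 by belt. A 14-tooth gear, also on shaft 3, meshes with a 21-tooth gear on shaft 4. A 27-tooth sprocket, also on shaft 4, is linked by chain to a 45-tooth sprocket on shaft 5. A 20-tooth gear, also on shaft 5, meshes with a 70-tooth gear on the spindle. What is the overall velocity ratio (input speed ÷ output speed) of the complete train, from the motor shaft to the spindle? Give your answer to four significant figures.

Each stage contributes driven/driver: chain 12/24 = 0.5, belt 560/140 = 4, gear mesh 21/14 = 1.5, chain 45/27 = 1.6667, gear mesh 70/20 = 3.5.
Overall: 0.5 × 4 × 1.5 × 1.6667 × 3.5 = 17.5.

17.50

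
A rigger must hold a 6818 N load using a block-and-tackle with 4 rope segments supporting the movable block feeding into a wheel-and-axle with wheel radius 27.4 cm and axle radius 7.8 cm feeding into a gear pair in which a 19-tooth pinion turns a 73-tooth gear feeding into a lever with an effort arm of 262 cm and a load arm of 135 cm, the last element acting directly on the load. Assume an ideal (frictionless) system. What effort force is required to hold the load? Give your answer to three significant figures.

65.1 N

Block-and-tackle MA = number of supporting rope parts = 4.
Wheel-and-axle MA = R/r = 27.4/7.8 = 3.5128.
Gear pair MA = 73/19 = 3.8421.
Lever MA = effort arm / load arm = 262/135 = 1.9407.
Combined ideal MA = 4 × 3.5128 × 3.8421 × 1.9407 = 104.77.
Effort = load / MA = 6818 / 104.77 = 65.074 N.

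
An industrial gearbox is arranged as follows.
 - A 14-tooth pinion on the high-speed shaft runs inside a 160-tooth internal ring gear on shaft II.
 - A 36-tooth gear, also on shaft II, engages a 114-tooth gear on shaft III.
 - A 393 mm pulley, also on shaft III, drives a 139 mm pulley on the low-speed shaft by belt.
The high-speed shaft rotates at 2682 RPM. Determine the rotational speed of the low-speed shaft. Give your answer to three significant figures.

Internal gear: ratio = 160/14 = 11.429, so shaft II turns at 2682 / 11.429 = 234.67 RPM.
Gear mesh: ratio = 114/36 = 3.1667, so shaft III turns at 234.67 / 3.1667 = 74.108 RPM.
Belt: ratio = 139/393 = 0.35369, so the low-speed shaft turns at 74.108 / 0.35369 = 209.53 RPM.

210 RPM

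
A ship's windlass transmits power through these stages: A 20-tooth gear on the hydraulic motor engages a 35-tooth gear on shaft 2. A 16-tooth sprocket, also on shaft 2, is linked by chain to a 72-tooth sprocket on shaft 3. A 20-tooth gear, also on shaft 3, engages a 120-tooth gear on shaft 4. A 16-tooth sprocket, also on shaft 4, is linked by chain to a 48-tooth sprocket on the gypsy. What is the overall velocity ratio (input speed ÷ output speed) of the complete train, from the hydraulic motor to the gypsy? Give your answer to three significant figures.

Each stage contributes driven/driver: gear mesh 35/20 = 1.75, chain 72/16 = 4.5, gear mesh 120/20 = 6, chain 48/16 = 3.
Overall: 1.75 × 4.5 × 6 × 3 = 141.75.

142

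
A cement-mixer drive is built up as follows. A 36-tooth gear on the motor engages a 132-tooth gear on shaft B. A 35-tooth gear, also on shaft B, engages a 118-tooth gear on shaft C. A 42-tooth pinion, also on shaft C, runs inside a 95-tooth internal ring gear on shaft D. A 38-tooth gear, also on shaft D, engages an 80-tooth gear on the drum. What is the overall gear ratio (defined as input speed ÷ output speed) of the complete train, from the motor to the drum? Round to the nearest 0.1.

58.9

Each stage contributes driven/driver: gear mesh 132/36 = 3.6667, gear mesh 118/35 = 3.3714, internal gear 95/42 = 2.2619, gear mesh 80/38 = 2.1053.
Overall: 3.6667 × 3.3714 × 2.2619 × 2.1053 = 58.866.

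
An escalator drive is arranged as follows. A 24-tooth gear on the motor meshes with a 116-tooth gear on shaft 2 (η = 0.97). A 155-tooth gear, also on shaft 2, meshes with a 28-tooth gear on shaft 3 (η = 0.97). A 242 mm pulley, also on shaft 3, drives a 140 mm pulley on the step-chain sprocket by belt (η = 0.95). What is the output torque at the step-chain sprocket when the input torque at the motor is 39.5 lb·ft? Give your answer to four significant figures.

17.83 lb·ft

Gear mesh: ratio = 116/24 = 4.8333; torque at shaft 2 = 39.5 × 4.8333 × 0.97 = 185.19 lb·ft.
Gear mesh: ratio = 28/155 = 0.18065; torque at shaft 3 = 185.19 × 0.18065 × 0.97 = 32.45 lb·ft.
Belt: ratio = 140/242 = 0.57851; torque at the step-chain sprocket = 32.45 × 0.57851 × 0.95 = 17.834 lb·ft.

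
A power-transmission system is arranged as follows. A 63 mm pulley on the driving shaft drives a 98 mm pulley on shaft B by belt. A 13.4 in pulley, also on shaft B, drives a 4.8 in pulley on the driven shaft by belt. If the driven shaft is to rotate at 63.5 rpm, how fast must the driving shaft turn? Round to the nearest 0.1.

35.4 rpm

Overall ratio R = 1.5556 × 0.35821 = 0.55721.
Required input speed = output speed × R = 63.5 × 0.55721 = 35.383 rpm.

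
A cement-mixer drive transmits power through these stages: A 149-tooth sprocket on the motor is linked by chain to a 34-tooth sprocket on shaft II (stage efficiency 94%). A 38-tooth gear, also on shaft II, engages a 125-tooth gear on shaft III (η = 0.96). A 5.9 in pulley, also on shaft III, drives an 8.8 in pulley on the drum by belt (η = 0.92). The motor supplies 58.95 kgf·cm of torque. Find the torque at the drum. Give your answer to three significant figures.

54.8 kgf·cm

After the chain (34/149): 58.95 × 0.22819 × 0.94 = 12.645 kgf·cm
After the gear mesh (125/38): 12.645 × 3.2895 × 0.96 = 39.93 kgf·cm
After the belt (8.8/5.9): 39.93 × 1.4915 × 0.92 = 54.792 kgf·cm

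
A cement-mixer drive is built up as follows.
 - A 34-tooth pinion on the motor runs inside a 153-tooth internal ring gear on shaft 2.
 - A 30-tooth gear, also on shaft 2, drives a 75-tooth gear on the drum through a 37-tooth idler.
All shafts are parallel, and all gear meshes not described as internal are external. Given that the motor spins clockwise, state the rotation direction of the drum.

clockwise

the motor → shaft 2: internal mesh, same direction → CW.
shaft 2 → the drum: driver → idler → driven is 2 external meshes, 2 reversals → CW.
2 reversals in total — an even number — so the drum turns the same way as the motor.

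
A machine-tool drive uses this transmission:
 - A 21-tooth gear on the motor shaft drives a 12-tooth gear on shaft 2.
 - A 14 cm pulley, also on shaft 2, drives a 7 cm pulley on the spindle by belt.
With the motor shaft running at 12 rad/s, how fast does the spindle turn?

Gear mesh: ratio = 12/21 = 0.57143, so shaft 2 turns at 12 / 0.57143 = 21 rad/s.
Belt: ratio = 7/14 = 0.5, so the spindle turns at 21 / 0.5 = 42 rad/s.

42 rad/s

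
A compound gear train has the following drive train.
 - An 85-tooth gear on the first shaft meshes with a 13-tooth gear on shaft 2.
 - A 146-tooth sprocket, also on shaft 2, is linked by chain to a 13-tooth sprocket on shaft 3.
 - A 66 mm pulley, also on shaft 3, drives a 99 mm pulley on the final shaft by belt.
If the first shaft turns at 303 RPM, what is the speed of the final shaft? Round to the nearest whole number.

14833 RPM

the first shaft → shaft 2 (gear mesh, 13/85): 303 ÷ 0.15294 = 1981.2 RPM
shaft 2 → shaft 3 (chain, 13/146): 1981.2 ÷ 0.089041 = 22250 RPM
shaft 3 → the final shaft (belt, 99/66): 22250 ÷ 1.5 = 14833 RPM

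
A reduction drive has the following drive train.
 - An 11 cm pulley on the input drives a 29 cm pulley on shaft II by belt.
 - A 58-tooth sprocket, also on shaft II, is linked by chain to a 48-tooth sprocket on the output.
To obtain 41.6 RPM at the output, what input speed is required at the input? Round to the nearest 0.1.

Overall ratio R = 2.6364 × 0.82759 = 2.1818.
Required input speed = output speed × R = 41.6 × 2.1818 = 90.764 RPM.

90.8 RPM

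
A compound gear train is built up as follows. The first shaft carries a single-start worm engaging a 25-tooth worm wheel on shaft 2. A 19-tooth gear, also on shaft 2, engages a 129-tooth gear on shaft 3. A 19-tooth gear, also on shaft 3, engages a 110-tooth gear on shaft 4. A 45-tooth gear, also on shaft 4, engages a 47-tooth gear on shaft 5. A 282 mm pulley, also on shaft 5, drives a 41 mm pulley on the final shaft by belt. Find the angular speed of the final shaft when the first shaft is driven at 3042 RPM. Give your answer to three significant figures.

20.4 RPM

the first shaft → shaft 2 (worm, 25/1): 3042 ÷ 25 = 121.68 RPM
shaft 2 → shaft 3 (gear mesh, 129/19): 121.68 ÷ 6.7895 = 17.922 RPM
shaft 3 → shaft 4 (gear mesh, 110/19): 17.922 ÷ 5.7895 = 3.0956 RPM
shaft 4 → shaft 5 (gear mesh, 47/45): 3.0956 ÷ 1.0444 = 2.9639 RPM
shaft 5 → the final shaft (belt, 41/282): 2.9639 ÷ 0.14539 = 20.386 RPM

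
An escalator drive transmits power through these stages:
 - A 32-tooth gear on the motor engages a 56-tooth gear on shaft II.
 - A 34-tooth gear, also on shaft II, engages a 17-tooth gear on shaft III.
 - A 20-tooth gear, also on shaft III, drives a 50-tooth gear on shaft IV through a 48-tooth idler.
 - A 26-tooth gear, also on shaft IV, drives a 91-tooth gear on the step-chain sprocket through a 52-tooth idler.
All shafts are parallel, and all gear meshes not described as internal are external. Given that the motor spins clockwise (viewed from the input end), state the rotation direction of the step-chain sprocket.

clockwise

the motor → shaft II: external mesh, 1 reversal → CCW.
shaft II → shaft III: external mesh, 1 reversal → CW.
shaft III → shaft IV: driver → idler → driven is 2 external meshes, 2 reversals → CW.
shaft IV → the step-chain sprocket: driver → idler → driven is 2 external meshes, 2 reversals → CW.
6 reversals in total — an even number — so the step-chain sprocket turns the same way as the motor.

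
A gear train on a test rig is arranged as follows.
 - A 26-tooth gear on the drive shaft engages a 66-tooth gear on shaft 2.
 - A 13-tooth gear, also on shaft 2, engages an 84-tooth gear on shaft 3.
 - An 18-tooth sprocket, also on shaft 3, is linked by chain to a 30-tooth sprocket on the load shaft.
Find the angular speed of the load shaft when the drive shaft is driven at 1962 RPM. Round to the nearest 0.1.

Gear mesh: ratio = 66/26 = 2.5385, so shaft 2 turns at 1962 / 2.5385 = 772.91 RPM.
Gear mesh: ratio = 84/13 = 6.4615, so shaft 3 turns at 772.91 / 6.4615 = 119.62 RPM.
Chain: ratio = 30/18 = 1.6667, so the load shaft turns at 119.62 / 1.6667 = 71.77 RPM.

71.8 RPM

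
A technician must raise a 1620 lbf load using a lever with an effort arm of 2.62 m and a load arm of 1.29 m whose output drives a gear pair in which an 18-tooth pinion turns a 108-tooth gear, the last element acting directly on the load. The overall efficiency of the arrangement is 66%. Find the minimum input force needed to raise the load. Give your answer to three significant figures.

Lever MA = effort arm / load arm = 2.62/1.29 = 2.031.
Gear pair MA = 108/18 = 6.
Combined ideal MA = 2.031 × 6 = 12.186.
Actual MA = 12.186 × 0.66 = 8.0428.
Effort = load / actual MA = 1620 / 8.0428 = 201.42 lbf.

201 lbf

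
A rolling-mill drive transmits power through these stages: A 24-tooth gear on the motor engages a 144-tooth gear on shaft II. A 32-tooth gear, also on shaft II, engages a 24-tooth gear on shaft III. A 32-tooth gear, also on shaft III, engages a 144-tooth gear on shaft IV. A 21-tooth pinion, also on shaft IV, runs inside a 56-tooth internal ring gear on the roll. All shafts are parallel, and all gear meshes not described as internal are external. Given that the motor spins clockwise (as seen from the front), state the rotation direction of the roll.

anticlockwise

the motor → shaft II: external mesh, 1 reversal → CCW.
shaft II → shaft III: external mesh, 1 reversal → CW.
shaft III → shaft IV: external mesh, 1 reversal → CCW.
shaft IV → the roll: internal mesh, same direction → CCW.
3 reversals in total — an odd number — so the roll turns opposite to the motor.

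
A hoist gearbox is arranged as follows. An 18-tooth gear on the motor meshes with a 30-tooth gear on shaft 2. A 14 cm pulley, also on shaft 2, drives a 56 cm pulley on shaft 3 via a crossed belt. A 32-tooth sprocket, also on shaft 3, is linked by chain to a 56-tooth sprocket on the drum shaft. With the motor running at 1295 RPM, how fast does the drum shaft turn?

111 RPM

the motor → shaft 2 (gear mesh, 30/18): 1295 ÷ 1.6667 = 777 RPM
shaft 2 → shaft 3 (belt, 56/14): 777 ÷ 4 = 194.25 RPM
shaft 3 → the drum shaft (chain, 56/32): 194.25 ÷ 1.75 = 111 RPM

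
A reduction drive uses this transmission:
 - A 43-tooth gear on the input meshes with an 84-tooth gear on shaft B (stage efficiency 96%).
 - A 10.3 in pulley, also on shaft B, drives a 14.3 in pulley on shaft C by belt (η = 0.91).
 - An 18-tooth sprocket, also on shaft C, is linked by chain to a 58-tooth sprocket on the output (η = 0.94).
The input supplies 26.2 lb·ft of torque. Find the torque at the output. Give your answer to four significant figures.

188.0 lb·ft

After the gear mesh (84/43): 26.2 × 1.9535 × 0.96 = 49.134 lb·ft
After the belt (14.3/10.3): 49.134 × 1.3883 × 0.91 = 62.076 lb·ft
After the chain (58/18): 62.076 × 3.2222 × 0.94 = 188.02 lb·ft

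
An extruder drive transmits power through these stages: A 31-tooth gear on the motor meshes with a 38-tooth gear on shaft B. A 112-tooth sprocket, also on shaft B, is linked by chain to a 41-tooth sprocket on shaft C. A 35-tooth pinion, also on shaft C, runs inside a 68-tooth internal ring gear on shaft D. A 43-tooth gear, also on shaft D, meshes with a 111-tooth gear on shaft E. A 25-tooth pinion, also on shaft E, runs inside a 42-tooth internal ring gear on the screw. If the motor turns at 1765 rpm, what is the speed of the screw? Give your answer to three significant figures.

467 rpm

the motor → shaft B (gear mesh, 38/31): 1765 ÷ 1.2258 = 1439.9 rpm
shaft B → shaft C (chain, 41/112): 1439.9 ÷ 0.36607 = 3933.3 rpm
shaft C → shaft D (internal gear, 68/35): 3933.3 ÷ 1.9429 = 2024.5 rpm
shaft D → shaft E (gear mesh, 111/43): 2024.5 ÷ 2.5814 = 784.26 rpm
shaft E → the screw (internal gear, 42/25): 784.26 ÷ 1.68 = 466.82 rpm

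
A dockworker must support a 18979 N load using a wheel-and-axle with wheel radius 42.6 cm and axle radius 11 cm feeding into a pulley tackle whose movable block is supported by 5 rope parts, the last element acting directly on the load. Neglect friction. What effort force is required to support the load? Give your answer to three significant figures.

980 N

Wheel-and-axle MA = R/r = 42.6/11 = 3.8727.
Block-and-tackle MA = number of supporting rope parts = 5.
Combined ideal MA = 3.8727 × 5 = 19.364.
Effort = load / MA = 18979 / 19.364 = 980.14 N.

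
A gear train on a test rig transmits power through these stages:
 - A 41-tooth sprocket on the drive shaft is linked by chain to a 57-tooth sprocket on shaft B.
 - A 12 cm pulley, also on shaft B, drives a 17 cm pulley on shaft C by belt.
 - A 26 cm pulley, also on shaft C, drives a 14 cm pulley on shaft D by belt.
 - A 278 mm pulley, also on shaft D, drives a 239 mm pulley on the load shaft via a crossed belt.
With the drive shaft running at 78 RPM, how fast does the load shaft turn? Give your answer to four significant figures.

Chain: ratio = 57/41 = 1.3902, so shaft B turns at 78 / 1.3902 = 56.105 RPM.
Belt: ratio = 17/12 = 1.4167, so shaft C turns at 56.105 / 1.4167 = 39.604 RPM.
Belt: ratio = 14/26 = 0.53846, so shaft D turns at 39.604 / 0.53846 = 73.55 RPM.
Belt: ratio = 239/278 = 0.85971, so the load shaft turns at 73.55 / 0.85971 = 85.552 RPM.

85.55 RPM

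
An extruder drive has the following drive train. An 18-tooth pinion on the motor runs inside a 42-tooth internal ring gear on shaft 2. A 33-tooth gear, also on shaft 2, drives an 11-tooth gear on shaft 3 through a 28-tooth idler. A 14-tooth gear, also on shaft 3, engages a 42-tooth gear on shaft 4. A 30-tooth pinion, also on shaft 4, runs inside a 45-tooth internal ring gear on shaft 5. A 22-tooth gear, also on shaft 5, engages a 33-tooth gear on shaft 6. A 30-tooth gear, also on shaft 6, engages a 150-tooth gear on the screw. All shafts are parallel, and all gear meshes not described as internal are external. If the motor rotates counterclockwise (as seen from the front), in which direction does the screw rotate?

the motor → shaft 2: internal mesh, same direction → CCW.
shaft 2 → shaft 3: driver → idler → driven is 2 external meshes, 2 reversals → CCW.
shaft 3 → shaft 4: external mesh, 1 reversal → CW.
shaft 4 → shaft 5: internal mesh, same direction → CW.
shaft 5 → shaft 6: external mesh, 1 reversal → CCW.
shaft 6 → the screw: external mesh, 1 reversal → CW.
5 reversals in total — an odd number — so the screw turns opposite to the motor.

clockwise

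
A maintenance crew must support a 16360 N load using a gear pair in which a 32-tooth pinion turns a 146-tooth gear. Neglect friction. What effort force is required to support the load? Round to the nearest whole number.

3586 N

Gear pair MA = 146/32 = 4.5625.
Effort = load / MA = 16360 / 4.5625 = 3585.8 N.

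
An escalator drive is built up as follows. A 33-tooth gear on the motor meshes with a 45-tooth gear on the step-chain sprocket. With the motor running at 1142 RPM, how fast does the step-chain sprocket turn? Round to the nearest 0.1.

the motor → the step-chain sprocket (gear mesh, 45/33): 1142 ÷ 1.3636 = 837.47 RPM

837.5 RPM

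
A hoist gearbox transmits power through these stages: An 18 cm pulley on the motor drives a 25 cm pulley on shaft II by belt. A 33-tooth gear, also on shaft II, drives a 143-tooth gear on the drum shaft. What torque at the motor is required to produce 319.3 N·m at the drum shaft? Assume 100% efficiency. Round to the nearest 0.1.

Overall ratio R = 1.3889 × 4.3333 = 6.0185.
Input torque = output torque / R = 319.3 / 6.0185 = 53.053 N·m.

53.1 N·m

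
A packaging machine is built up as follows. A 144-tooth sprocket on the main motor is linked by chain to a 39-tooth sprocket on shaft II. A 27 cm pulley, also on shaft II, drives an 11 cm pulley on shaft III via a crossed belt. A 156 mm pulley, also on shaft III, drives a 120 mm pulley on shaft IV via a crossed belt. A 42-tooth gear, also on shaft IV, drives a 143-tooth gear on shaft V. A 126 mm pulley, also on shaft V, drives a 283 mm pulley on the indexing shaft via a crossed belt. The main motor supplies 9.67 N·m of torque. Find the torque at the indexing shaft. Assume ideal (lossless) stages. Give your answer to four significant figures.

chain 39/144 = 0.27083 → τ = 9.67·0.27083 = 2.619 N·m
belt 11/27 = 0.40741 → τ = 2.619·0.40741 = 1.067 N·m
belt 120/156 = 0.76923 → τ = 1.067·0.76923 = 0.82076 N·m
gear mesh 143/42 = 3.4048 → τ = 0.82076·3.4048 = 2.7945 N·m
belt 283/126 = 2.246 → τ = 2.7945·2.246 = 6.2765 N·m

6.276 N·m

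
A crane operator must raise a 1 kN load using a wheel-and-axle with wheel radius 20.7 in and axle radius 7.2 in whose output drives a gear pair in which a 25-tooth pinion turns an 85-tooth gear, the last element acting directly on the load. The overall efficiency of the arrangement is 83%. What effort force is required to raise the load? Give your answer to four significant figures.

0.1233 kN

Wheel-and-axle MA = R/r = 20.7/7.2 = 2.875.
Gear pair MA = 85/25 = 3.4.
Combined ideal MA = 2.875 × 3.4 = 9.775.
Actual MA = 9.775 × 0.83 = 8.1133.
Effort = load / actual MA = 1 / 8.1133 = 0.12326 kN.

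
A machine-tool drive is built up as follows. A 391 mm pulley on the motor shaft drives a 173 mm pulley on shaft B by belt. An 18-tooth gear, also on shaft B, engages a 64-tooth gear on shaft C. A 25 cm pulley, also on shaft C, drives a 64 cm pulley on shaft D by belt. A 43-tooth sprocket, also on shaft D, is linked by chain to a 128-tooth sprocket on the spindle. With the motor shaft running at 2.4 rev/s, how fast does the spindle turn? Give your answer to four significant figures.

the motor shaft → shaft B (belt, 173/391): 2.4 ÷ 0.44246 = 5.4243 rev/s
shaft B → shaft C (gear mesh, 64/18): 5.4243 ÷ 3.5556 = 1.5256 rev/s
shaft C → shaft D (belt, 64/25): 1.5256 ÷ 2.56 = 0.59593 rev/s
shaft D → the spindle (chain, 128/43): 0.59593 ÷ 2.9767 = 0.20019 rev/s

0.2002 rev/s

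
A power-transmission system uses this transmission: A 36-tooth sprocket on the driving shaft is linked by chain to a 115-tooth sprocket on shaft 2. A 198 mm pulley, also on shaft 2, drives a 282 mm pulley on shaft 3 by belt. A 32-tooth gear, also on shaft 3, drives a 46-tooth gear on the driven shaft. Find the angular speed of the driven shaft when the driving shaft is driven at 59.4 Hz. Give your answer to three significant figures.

9.08 Hz

the driving shaft → shaft 2 (chain, 115/36): 59.4 ÷ 3.1944 = 18.595 Hz
shaft 2 → shaft 3 (belt, 282/198): 18.595 ÷ 1.4242 = 13.056 Hz
shaft 3 → the driven shaft (gear mesh, 46/32): 13.056 ÷ 1.4375 = 9.0824 Hz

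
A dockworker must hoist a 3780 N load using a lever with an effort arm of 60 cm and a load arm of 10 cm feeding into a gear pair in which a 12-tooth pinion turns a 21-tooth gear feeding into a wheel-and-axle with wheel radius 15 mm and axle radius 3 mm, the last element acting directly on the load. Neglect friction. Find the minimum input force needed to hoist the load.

Lever MA = effort arm / load arm = 60/10 = 6.
Gear pair MA = 21/12 = 1.75.
Wheel-and-axle MA = R/r = 15/3 = 5.
Combined ideal MA = 6 × 1.75 × 5 = 52.5.
Effort = load / MA = 3780 / 52.5 = 72 N.

72 N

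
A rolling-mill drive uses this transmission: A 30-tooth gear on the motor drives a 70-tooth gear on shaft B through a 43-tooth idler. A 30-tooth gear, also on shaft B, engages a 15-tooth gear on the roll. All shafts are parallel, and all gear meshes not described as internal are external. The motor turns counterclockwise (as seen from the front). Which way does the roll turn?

the motor → shaft B: driver → idler → driven is 2 external meshes, 2 reversals → CCW.
shaft B → the roll: external mesh, 1 reversal → CW.
3 reversals in total — an odd number — so the roll turns opposite to the motor.

clockwise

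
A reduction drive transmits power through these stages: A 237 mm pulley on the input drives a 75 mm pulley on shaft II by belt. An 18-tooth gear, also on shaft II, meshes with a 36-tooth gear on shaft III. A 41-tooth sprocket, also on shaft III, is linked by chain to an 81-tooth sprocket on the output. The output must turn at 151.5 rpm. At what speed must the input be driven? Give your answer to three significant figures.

189 rpm

Overall ratio R = 0.31646 × 2 × 1.9756 = 1.2504.
Required input speed = output speed × R = 151.5 × 1.2504 = 189.43 rpm.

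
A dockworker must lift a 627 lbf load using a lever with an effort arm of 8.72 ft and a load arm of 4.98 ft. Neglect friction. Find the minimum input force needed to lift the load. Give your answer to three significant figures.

358 lbf

Lever MA = effort arm / load arm = 8.72/4.98 = 1.751.
Effort = load / MA = 627 / 1.751 = 358.08 lbf.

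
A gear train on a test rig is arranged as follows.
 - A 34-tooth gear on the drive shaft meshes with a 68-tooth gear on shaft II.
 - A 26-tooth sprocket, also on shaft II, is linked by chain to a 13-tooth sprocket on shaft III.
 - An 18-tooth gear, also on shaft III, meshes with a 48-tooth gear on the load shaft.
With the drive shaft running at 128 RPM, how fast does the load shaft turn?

Gear mesh: ratio = 68/34 = 2, so shaft II turns at 128 / 2 = 64 RPM.
Chain: ratio = 13/26 = 0.5, so shaft III turns at 64 / 0.5 = 128 RPM.
Gear mesh: ratio = 48/18 = 2.6667, so the load shaft turns at 128 / 2.6667 = 48 RPM.

48 RPM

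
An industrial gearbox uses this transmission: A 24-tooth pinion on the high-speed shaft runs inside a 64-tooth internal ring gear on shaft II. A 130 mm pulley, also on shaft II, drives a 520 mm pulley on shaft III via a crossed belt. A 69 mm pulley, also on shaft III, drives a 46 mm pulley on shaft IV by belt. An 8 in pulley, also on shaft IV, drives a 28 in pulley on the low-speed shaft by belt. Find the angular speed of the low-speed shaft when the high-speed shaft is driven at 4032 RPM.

Internal gear: ratio = 64/24 = 2.6667, so shaft II turns at 4032 / 2.6667 = 1512 RPM.
Belt: ratio = 520/130 = 4, so shaft III turns at 1512 / 4 = 378 RPM.
Belt: ratio = 46/69 = 0.66667, so shaft IV turns at 378 / 0.66667 = 567 RPM.
Belt: ratio = 28/8 = 3.5, so the low-speed shaft turns at 567 / 3.5 = 162 RPM.

162 RPM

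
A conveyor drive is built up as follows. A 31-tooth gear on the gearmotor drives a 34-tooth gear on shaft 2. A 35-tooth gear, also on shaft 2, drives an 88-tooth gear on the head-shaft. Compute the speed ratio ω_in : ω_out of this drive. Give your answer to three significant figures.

2.76

Each stage contributes driven/driver: gear mesh 34/31 = 1.0968, gear mesh 88/35 = 2.5143.
Overall: 1.0968 × 2.5143 = 2.7576.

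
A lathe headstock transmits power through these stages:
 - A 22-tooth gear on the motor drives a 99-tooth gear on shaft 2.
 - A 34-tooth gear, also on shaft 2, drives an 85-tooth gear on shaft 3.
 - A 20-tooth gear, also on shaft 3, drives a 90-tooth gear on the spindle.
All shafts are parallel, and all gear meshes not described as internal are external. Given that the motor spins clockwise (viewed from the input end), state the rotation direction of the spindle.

the motor → shaft 2: external mesh, 1 reversal → CCW.
shaft 2 → shaft 3: external mesh, 1 reversal → CW.
shaft 3 → the spindle: external mesh, 1 reversal → CCW.
3 reversals in total — an odd number — so the spindle turns opposite to the motor.

anticlockwise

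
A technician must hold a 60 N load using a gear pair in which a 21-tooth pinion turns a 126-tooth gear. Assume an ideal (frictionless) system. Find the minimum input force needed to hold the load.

Gear pair MA = 126/21 = 6.
Effort = load / MA = 60 / 6 = 10 N.

10 N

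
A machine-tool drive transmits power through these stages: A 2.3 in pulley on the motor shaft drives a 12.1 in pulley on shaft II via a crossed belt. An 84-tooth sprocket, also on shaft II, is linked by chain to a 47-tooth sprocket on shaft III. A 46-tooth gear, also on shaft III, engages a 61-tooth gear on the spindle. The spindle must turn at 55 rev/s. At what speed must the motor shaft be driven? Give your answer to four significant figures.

214.7 rev/s

Overall ratio R = 5.2609 × 0.55952 × 1.3261 = 3.9034.
Required input speed = output speed × R = 55 × 3.9034 = 214.69 rev/s.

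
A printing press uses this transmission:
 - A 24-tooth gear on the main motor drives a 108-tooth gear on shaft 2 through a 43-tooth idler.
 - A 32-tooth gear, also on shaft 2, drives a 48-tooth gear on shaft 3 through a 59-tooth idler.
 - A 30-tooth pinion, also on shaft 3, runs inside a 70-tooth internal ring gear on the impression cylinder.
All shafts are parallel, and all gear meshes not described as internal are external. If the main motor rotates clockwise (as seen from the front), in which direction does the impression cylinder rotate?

clockwise

the main motor → shaft 2: driver → idler → driven is 2 external meshes, 2 reversals → CW.
shaft 2 → shaft 3: driver → idler → driven is 2 external meshes, 2 reversals → CW.
shaft 3 → the impression cylinder: internal mesh, same direction → CW.
4 reversals in total — an even number — so the impression cylinder turns the same way as the main motor.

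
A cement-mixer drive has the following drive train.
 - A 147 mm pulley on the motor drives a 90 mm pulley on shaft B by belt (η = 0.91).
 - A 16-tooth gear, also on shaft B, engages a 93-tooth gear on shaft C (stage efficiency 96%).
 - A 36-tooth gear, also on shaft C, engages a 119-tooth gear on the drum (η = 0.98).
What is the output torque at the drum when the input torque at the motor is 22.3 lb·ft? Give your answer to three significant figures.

225 lb·ft

Belt: ratio = 90/147 = 0.61224; torque at shaft B = 22.3 × 0.61224 × 0.91 = 12.424 lb·ft.
Gear mesh: ratio = 93/16 = 5.8125; torque at shaft C = 12.424 × 5.8125 × 0.96 = 69.328 lb·ft.
Gear mesh: ratio = 119/36 = 3.3056; torque at the drum = 69.328 × 3.3056 × 0.98 = 224.58 lb·ft.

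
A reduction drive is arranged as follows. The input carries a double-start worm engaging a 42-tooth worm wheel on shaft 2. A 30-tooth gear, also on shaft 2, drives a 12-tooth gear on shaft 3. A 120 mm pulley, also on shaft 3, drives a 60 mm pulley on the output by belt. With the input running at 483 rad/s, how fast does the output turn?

the input → shaft 2 (worm, 42/2): 483 ÷ 21 = 23 rad/s
shaft 2 → shaft 3 (gear mesh, 12/30): 23 ÷ 0.4 = 57.5 rad/s
shaft 3 → the output (belt, 60/120): 57.5 ÷ 0.5 = 115 rad/s

115 rad/s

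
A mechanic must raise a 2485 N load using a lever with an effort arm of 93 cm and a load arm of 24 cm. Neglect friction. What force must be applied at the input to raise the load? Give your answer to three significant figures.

641 N

Lever MA = effort arm / load arm = 93/24 = 3.875.
Effort = load / MA = 2485 / 3.875 = 641.29 N.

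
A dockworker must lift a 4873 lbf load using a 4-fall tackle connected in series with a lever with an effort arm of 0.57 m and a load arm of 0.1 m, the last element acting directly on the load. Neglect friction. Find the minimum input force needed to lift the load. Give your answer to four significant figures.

Block-and-tackle MA = number of supporting rope parts = 4.
Lever MA = effort arm / load arm = 0.57/0.1 = 5.7.
Combined ideal MA = 4 × 5.7 = 22.8.
Effort = load / MA = 4873 / 22.8 = 213.73 lbf.

213.7 lbf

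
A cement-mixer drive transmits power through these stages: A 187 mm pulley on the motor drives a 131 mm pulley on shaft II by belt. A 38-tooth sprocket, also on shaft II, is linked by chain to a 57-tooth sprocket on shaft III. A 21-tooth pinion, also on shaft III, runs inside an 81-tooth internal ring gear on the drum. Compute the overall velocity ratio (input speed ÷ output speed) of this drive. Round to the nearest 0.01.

Each stage contributes driven/driver: belt 131/187 = 0.70053, chain 57/38 = 1.5, internal gear 81/21 = 3.8571.
Overall: 0.70053 × 1.5 × 3.8571 = 4.0531.

4.05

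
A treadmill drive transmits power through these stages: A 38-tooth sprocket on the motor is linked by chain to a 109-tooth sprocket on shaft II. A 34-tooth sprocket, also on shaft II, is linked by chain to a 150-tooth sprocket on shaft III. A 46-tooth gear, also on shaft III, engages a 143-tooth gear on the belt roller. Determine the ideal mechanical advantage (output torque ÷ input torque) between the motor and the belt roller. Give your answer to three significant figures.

39.3

Each stage contributes driven/driver: chain 109/38 = 2.8684, chain 150/34 = 4.4118, gear mesh 143/46 = 3.1087.
Overall: 2.8684 × 4.4118 × 3.1087 = 39.34.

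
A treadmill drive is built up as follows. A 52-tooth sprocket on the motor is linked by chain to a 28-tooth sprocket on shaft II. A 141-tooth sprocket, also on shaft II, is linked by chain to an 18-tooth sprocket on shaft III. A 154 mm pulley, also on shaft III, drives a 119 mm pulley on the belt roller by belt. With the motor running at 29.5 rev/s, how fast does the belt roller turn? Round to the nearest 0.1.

Chain: ratio = 28/52 = 0.53846, so shaft II turns at 29.5 / 0.53846 = 54.786 rev/s.
Chain: ratio = 18/141 = 0.12766, so shaft III turns at 54.786 / 0.12766 = 429.15 rev/s.
Belt: ratio = 119/154 = 0.77273, so the belt roller turns at 429.15 / 0.77273 = 555.38 rev/s.

555.4 rev/s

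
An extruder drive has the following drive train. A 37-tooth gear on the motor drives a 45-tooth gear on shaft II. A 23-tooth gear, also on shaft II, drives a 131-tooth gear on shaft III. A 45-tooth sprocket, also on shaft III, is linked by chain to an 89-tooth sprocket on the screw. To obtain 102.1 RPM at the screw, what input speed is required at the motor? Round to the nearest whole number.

Overall ratio R = 1.2162 × 5.6957 × 1.9778 = 13.7.
Required input speed = output speed × R = 102.1 × 13.7 = 1398.8 RPM.

1399 RPM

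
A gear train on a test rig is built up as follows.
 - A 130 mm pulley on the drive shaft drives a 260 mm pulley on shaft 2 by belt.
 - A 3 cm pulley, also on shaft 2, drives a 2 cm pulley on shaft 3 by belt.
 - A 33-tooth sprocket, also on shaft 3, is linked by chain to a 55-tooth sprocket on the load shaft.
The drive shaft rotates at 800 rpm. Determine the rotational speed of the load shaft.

360 rpm

belt 260/130 = 2 → 800/2 = 400 rpm
belt 2/3 = 0.66667 → 400/0.66667 = 600 rpm
chain 55/33 = 1.6667 → 600/1.6667 = 360 rpm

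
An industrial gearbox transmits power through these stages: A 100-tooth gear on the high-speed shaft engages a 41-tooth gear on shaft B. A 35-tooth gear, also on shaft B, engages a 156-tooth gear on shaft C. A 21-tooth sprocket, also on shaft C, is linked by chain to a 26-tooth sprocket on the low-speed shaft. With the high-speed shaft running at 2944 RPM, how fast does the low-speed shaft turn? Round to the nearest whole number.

gear mesh 41/100 = 0.41 → 2944/0.41 = 7180.5 RPM
gear mesh 156/35 = 4.4571 → 7180.5/4.4571 = 1611 RPM
chain 26/21 = 1.2381 → 1611/1.2381 = 1301.2 RPM

1301 RPM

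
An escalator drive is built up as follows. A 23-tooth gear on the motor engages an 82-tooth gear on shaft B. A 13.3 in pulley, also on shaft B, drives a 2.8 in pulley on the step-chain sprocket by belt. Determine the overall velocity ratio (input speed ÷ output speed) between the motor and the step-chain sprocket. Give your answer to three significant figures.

Each stage contributes driven/driver: gear mesh 82/23 = 3.5652, belt 2.8/13.3 = 0.21053.
Overall: 3.5652 × 0.21053 = 0.75057.

0.751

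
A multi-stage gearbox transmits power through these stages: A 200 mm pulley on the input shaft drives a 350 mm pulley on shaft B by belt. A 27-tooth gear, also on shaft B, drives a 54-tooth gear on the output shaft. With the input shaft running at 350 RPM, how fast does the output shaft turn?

Belt: ratio = 350/200 = 1.75, so shaft B turns at 350 / 1.75 = 200 RPM.
Gear mesh: ratio = 54/27 = 2, so the output shaft turns at 200 / 2 = 100 RPM.

100 RPM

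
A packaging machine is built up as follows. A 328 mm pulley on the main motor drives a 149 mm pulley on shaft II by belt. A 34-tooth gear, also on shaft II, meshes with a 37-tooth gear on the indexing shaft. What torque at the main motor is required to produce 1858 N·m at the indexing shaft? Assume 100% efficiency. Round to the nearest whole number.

Overall ratio R = 0.45427 × 1.0882 = 0.49435.
Input torque = output torque / R = 1858 / 0.49435 = 3758.5 N·m.

3758 N·m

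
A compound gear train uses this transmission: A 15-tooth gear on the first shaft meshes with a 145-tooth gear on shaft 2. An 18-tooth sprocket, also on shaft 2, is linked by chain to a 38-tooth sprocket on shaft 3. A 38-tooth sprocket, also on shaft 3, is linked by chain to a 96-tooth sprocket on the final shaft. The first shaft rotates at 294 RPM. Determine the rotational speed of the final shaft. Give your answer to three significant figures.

Gear mesh: ratio = 145/15 = 9.6667, so shaft 2 turns at 294 / 9.6667 = 30.414 RPM.
Chain: ratio = 38/18 = 2.1111, so shaft 3 turns at 30.414 / 2.1111 = 14.407 RPM.
Chain: ratio = 96/38 = 2.5263, so the final shaft turns at 14.407 / 2.5263 = 5.7026 RPM.

5.70 RPM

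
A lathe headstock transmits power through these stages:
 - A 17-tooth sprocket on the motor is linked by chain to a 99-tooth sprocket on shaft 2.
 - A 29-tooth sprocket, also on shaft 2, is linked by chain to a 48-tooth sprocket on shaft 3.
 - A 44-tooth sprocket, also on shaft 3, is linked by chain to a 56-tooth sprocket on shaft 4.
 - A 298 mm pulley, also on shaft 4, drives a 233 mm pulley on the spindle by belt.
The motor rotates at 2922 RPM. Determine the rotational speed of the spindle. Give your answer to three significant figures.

305 RPM

chain 99/17 = 5.8235 → 2922/5.8235 = 501.76 RPM
chain 48/29 = 1.6552 → 501.76/1.6552 = 303.15 RPM
chain 56/44 = 1.2727 → 303.15/1.2727 = 238.19 RPM
belt 233/298 = 0.78188 → 238.19/0.78188 = 304.63 RPM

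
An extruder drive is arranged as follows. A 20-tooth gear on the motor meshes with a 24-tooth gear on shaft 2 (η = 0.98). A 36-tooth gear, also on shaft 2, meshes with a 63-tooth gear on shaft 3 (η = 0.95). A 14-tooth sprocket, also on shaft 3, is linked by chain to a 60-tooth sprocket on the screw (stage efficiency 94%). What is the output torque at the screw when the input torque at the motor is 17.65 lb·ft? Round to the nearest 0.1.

Gear mesh: ratio = 24/20 = 1.2; torque at shaft 2 = 17.65 × 1.2 × 0.98 = 20.756 lb·ft.
Gear mesh: ratio = 63/36 = 1.75; torque at shaft 3 = 20.756 × 1.75 × 0.95 = 34.508 lb·ft.
Chain: ratio = 60/14 = 4.2857; torque at the screw = 34.508 × 4.2857 × 0.94 = 139.02 lb·ft.

139.0 lb·ft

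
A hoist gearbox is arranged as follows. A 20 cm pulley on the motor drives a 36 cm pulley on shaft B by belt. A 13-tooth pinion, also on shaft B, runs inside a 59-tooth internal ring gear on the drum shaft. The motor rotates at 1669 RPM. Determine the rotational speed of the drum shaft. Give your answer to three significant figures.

Belt: ratio = 36/20 = 1.8, so shaft B turns at 1669 / 1.8 = 927.22 RPM.
Internal gear: ratio = 59/13 = 4.5385, so the drum shaft turns at 927.22 / 4.5385 = 204.3 RPM.

204 RPM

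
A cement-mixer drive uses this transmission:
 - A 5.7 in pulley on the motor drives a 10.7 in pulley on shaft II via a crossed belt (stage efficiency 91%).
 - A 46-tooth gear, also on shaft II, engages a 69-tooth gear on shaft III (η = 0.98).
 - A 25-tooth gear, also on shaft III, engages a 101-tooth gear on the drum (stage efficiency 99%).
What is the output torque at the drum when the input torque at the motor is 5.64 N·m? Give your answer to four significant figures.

56.65 N·m

belt 10.7/5.7 = 1.8772 → τ = 5.64·1.8772·0.91 = 9.6345 N·m
gear mesh 69/46 = 1.5 → τ = 9.6345·1.5·0.98 = 14.163 N·m
gear mesh 101/25 = 4.04 → τ = 14.163·4.04·0.99 = 56.645 N·m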